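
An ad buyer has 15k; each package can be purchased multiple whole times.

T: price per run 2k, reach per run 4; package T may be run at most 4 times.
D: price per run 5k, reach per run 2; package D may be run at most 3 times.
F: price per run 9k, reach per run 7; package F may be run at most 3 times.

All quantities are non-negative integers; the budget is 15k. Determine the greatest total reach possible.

T has the best ratio (4/2); taking only T gives at most 4×4 = 16 (stopped by the supply cap of 4).
Mixing does better — 3×T and 1×F: price 15 ≤ 15, reach 3·4 + 1·7 = 19.

19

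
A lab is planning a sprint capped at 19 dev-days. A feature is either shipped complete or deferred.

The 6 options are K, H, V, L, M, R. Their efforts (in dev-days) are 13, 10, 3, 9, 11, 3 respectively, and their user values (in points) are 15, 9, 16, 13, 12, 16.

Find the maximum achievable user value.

47

K + V + R: effort 13 + 3 + 3 = 19 ≤ 19, user value 15 + 16 + 16 = 47.
V + L + R: effort 3 + 9 + 3 = 15 ≤ 19, user value 16 + 13 + 16 = 45.
Best is K, V, and R with total user value 47.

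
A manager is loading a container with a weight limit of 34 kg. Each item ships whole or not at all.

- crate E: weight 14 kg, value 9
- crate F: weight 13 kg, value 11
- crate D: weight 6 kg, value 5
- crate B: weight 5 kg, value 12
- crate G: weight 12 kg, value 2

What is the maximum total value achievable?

crate E + crate F + crate B: weight 14 + 13 + 5 = 32 ≤ 34, value 9 + 11 + 12 = 32.
crate F + crate D + crate B: weight 13 + 6 + 5 = 24 ≤ 34, value 11 + 5 + 12 = 28.
crate E + crate D + crate B: weight 14 + 6 + 5 = 25 ≤ 34, value 9 + 5 + 12 = 26.
Best is crate E, crate F, and crate B with total value 32.

32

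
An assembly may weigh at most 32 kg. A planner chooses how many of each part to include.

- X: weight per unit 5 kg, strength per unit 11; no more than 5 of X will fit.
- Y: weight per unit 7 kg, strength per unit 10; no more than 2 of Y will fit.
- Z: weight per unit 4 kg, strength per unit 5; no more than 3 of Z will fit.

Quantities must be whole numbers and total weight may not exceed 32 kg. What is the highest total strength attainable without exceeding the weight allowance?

5×X and 1×Y: weight 32 ≤ 32, strength 5·11 + 1·10 = 65.
5×X and 1×Z: weight 29 ≤ 32, strength 5·11 + 1·5 = 60.
Best is 65.

65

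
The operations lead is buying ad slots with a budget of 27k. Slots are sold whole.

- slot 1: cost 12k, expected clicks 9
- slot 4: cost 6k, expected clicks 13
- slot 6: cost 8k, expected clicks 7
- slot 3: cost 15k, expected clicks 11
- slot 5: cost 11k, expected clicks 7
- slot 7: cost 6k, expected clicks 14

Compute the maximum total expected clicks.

38

Treat it as a binary knapsack problem.
Allowing fractional choices, the relaxed optimum would be about 39.2, but ad slots are indivisible.
slot 1 + slot 4 + slot 7: cost 12 + 6 + 6 = 24 ≤ 27, expected clicks 9 + 13 + 14 = 36.
slot 4 + slot 3 + slot 7: cost 6 + 15 + 6 = 27 ≤ 27, expected clicks 13 + 11 + 14 = 38.
slot 4 + slot 6 + slot 7: cost 6 + 8 + 6 = 20 ≤ 27, expected clicks 13 + 7 + 14 = 34.
Best is slot 4, slot 3, and slot 7 with total expected clicks 38.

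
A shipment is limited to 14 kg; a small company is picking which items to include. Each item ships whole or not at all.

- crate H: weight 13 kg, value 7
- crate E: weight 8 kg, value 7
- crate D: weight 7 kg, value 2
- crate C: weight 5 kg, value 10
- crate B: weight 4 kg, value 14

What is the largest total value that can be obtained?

crate C + crate B: weight 5 + 4 = 9 ≤ 14, value 10 + 14 = 24.
crate E + crate C: weight 8 + 5 = 13 ≤ 14, value 7 + 10 = 17.
crate E + crate B: weight 8 + 4 = 12 ≤ 14, value 7 + 14 = 21.
Best is crate C and crate B with total value 24.

24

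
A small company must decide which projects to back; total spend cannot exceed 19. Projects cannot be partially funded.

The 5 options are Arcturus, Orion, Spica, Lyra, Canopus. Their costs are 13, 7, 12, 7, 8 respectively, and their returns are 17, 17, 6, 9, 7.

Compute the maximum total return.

Take Orion and Lyra: cost 7 + 7 = 14 ≤ 19, return 17 + 9 = 26.
No other feasible combination does better.

26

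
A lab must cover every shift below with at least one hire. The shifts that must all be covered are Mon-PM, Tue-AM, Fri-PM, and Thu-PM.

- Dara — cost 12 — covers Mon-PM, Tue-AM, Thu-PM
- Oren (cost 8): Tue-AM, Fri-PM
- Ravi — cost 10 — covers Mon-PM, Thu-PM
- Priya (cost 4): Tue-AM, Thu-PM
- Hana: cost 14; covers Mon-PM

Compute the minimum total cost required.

18

The greedy cost-per-new-shift heuristic would pick Priya, Oren, and Ravi for 22, but a cheaper cover exists.
Choose Oren and Ravi: together they cover Mon-PM, Tue-AM, Fri-PM, Thu-PM — every shift.
Total cost: 8 + 10 = 18.
No cover costs less than 18.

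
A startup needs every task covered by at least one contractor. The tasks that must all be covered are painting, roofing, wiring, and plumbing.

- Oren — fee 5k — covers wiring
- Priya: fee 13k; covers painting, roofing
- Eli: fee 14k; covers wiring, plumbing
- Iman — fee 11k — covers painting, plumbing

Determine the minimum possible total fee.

27

Choose Priya and Eli: together they cover painting, roofing, wiring, plumbing — every task.
Total fee: 13 + 14 = 27.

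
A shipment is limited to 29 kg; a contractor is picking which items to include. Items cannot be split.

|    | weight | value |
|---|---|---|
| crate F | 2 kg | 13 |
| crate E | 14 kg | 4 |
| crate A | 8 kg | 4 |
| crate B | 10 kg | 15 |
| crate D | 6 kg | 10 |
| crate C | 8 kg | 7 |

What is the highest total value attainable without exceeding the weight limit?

45

Allowing fractional choices, the relaxed optimum would be about 46.5, but items are indivisible.
crate F + crate B + crate D + crate C: weight 2 + 10 + 6 + 8 = 26 ≤ 29, value 13 + 15 + 10 + 7 = 45.
crate F + crate A + crate B + crate D: weight 2 + 8 + 10 + 6 = 26 ≤ 29, value 13 + 4 + 15 + 10 = 42.
crate F + crate A + crate B + crate C: weight 2 + 8 + 10 + 8 = 28 ≤ 29, value 13 + 4 + 15 + 7 = 39.
Best is crate F, crate B, crate D, and crate C with total value 45.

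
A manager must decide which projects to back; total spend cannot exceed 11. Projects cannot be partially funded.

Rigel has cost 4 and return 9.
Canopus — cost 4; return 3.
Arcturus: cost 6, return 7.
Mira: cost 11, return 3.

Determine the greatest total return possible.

Treat it as a binary knapsack problem.
Allowing fractional choices, the relaxed optimum would be about 16.8, but projects are indivisible.
Canopus + Arcturus: cost 4 + 6 = 10 ≤ 11, return 3 + 7 = 10.
Rigel + Canopus: cost 4 + 4 = 8 ≤ 11, return 9 + 3 = 12.
Rigel + Arcturus: cost 4 + 6 = 10 ≤ 11, return 9 + 7 = 16.
Best is Rigel and Arcturus with total return 16.

16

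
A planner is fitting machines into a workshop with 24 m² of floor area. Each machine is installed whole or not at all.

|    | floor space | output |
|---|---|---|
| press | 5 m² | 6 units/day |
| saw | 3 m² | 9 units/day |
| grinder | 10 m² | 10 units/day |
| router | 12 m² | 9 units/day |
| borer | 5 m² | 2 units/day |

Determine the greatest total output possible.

27

Take press, saw, grinder, and borer: floor space 5 + 3 + 10 + 5 = 23 ≤ 24, output 6 + 9 + 10 + 2 = 27.
No other feasible combination does better.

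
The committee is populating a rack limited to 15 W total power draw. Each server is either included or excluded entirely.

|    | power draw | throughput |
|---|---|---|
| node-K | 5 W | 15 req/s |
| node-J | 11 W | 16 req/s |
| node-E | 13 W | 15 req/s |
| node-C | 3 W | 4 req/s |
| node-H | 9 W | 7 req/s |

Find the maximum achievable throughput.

22

node-K + node-H: power draw 5 + 9 = 14 ≤ 15, throughput 15 + 7 = 22.
node-J + node-C: power draw 11 + 3 = 14 ≤ 15, throughput 16 + 4 = 20.
Best is node-K and node-H with total throughput 22.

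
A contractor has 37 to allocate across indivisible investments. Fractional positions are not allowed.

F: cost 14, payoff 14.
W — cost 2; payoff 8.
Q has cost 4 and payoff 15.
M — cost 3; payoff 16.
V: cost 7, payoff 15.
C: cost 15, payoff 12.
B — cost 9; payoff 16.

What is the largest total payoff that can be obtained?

This is a 0-1 knapsack instance.
Take F, Q, M, V, and B: cost 14 + 4 + 3 + 7 + 9 = 37 ≤ 37, payoff 14 + 15 + 16 + 15 + 16 = 76.
No other feasible combination does better.

76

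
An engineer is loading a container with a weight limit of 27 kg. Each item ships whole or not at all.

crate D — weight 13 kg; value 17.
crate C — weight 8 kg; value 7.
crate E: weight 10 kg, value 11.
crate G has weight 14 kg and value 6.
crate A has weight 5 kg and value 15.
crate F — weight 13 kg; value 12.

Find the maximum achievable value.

This is an integer program with binary decision variables.
Allowing fractional choices, the relaxed optimum would be about 41.9, but items are indivisible.
crate D + crate C + crate A: weight 13 + 8 + 5 = 26 ≤ 27, value 17 + 7 + 15 = 39.
crate C + crate A + crate F: weight 8 + 5 + 13 = 26 ≤ 27, value 7 + 15 + 12 = 34.
Best is crate D, crate C, and crate A with total value 39.

39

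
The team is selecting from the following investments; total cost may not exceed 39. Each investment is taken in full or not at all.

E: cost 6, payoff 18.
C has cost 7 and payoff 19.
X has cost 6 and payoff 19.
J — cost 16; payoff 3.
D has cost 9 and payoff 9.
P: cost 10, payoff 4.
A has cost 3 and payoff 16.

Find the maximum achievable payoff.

81

This is an integer program with binary decision variables.
Take E, C, X, D, and A: cost 6 + 7 + 6 + 9 + 3 = 31 ≤ 39, payoff 18 + 19 + 19 + 9 + 16 = 81.
No other feasible combination does better.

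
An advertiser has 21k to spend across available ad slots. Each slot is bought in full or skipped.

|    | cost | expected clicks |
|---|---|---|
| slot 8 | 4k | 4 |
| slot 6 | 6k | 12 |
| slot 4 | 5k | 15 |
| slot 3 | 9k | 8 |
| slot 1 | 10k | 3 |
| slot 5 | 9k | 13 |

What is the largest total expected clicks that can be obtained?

40

This is an integer program with binary decision variables.
Take slot 6, slot 4, and slot 5: cost 6 + 5 + 9 = 20 ≤ 21, expected clicks 12 + 15 + 13 = 40.
No other feasible combination does better.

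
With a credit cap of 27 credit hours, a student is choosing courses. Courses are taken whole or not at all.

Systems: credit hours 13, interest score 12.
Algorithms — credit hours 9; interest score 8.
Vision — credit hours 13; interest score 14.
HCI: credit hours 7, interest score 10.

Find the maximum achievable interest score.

26

This is a 0-1 knapsack instance.
Take Systems and Vision: credit hours 13 + 13 = 26 ≤ 27, interest score 12 + 14 = 26.
No other feasible combination does better.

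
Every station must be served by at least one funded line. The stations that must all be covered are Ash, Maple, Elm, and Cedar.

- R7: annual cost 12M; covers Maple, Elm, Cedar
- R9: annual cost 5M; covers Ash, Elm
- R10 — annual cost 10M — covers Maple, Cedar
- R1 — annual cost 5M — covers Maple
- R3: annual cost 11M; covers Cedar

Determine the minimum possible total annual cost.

15

This is a weighted set-cover instance.
Choose R9 and R10: together they cover Ash, Maple, Elm, Cedar — every station.
Total annual cost: 5 + 10 = 15.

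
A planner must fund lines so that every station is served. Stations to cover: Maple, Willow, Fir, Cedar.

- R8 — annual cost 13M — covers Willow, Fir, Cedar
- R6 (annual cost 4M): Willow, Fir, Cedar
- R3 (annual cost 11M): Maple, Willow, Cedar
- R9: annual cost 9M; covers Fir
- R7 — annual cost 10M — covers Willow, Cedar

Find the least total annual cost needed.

Choose R6 and R3: together they cover Maple, Willow, Fir, Cedar — every station.
Total annual cost: 4 + 11 = 15.
No cover costs less than 15.

15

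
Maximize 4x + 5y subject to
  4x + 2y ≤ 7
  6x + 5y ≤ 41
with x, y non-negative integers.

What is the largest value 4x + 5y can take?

(x,y)=(0,3) is feasible, giving 15.
(x,y)=(0,2) is feasible, giving 10.
The best lattice point is (0,3), giving 15.

15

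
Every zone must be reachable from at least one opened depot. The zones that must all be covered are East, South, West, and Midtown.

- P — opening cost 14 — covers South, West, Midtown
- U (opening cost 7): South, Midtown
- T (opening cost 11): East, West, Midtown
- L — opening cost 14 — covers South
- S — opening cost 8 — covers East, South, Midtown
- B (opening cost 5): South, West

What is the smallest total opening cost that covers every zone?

13

Choose S and B: together they cover East, South, West, Midtown — every zone.
Total opening cost: 8 + 5 = 13.
No cover costs less than 13.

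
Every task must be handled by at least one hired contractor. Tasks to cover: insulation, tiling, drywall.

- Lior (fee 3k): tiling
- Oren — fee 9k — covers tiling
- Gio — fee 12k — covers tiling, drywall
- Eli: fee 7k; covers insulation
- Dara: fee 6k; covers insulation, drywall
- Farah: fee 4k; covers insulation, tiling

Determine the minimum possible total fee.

The greedy cost-per-new-task heuristic would pick Farah and Dara for 10, but a cheaper cover exists.
Choose Lior and Dara: together they cover insulation, tiling, drywall — every task.
Total fee: 3 + 6 = 9.
No cover costs less than 9.

9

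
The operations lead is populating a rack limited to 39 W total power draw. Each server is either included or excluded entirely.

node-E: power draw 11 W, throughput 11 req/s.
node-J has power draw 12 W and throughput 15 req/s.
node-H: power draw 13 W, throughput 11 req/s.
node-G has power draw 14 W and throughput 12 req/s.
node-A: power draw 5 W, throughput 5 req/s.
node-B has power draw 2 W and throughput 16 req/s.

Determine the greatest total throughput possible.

Treat it as a binary knapsack problem.
Allowing fractional choices, the relaxed optimum would be about 54.7, but servers are indivisible.
node-E + node-J + node-H + node-B: power draw 11 + 12 + 13 + 2 = 38 ≤ 39, throughput 11 + 15 + 11 + 16 = 53.
node-E + node-J + node-G + node-B: power draw 11 + 12 + 14 + 2 = 39 ≤ 39, throughput 11 + 15 + 12 + 16 = 54.
Best is node-E, node-J, node-G, and node-B with total throughput 54.

54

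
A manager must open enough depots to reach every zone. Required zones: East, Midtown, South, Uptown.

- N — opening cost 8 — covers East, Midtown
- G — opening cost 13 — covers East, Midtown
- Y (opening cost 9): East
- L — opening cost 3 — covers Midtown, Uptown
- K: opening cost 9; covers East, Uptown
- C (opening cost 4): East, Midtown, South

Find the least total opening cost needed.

7

Choose L and C: together they cover East, Midtown, South, Uptown — every zone.
Total opening cost: 3 + 4 = 7.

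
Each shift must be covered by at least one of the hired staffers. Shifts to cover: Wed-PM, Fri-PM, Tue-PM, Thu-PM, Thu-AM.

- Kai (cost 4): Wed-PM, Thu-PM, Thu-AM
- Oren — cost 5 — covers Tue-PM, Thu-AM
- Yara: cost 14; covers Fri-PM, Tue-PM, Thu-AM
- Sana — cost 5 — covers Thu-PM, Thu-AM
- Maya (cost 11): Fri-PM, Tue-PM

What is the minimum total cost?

15

The greedy cost-per-new-shift heuristic would pick Kai, Oren, and Maya for 20, but a cheaper cover exists.
Choose Kai and Maya: together they cover Wed-PM, Fri-PM, Tue-PM, Thu-PM, Thu-AM — every shift.
Total cost: 4 + 11 = 15.
No cover costs less than 15.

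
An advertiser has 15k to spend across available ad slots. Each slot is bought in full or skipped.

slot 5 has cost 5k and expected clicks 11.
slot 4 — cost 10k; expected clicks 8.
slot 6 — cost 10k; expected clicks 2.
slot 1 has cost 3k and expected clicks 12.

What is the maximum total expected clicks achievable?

Allowing fractional choices, the relaxed optimum would be about 28.6, but ad slots are indivisible.
slot 5 + slot 1: cost 5 + 3 = 8 ≤ 15, expected clicks 11 + 12 = 23.
slot 4 + slot 1: cost 10 + 3 = 13 ≤ 15, expected clicks 8 + 12 = 20.
slot 5 + slot 4: cost 5 + 10 = 15 ≤ 15, expected clicks 11 + 8 = 19.
Best is slot 5 and slot 1 with total expected clicks 23.

23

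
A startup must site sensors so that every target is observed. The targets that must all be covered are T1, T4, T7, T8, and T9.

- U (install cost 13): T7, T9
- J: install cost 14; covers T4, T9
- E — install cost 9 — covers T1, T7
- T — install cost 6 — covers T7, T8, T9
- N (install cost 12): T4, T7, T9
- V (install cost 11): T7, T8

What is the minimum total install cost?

27

Choose E, T, and N: together they cover T1, T4, T7, T8, T9 — every target.
Total install cost: 9 + 6 + 12 = 27.
No cover costs less than 27.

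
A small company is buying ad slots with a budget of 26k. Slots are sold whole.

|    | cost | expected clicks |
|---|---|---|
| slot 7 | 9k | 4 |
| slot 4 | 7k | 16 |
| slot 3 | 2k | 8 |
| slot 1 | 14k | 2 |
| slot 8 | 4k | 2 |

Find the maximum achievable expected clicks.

Take slot 7, slot 4, slot 3, and slot 8: cost 9 + 7 + 2 + 4 = 22 ≤ 26, expected clicks 4 + 16 + 8 + 2 = 30.
No other feasible combination does better.

30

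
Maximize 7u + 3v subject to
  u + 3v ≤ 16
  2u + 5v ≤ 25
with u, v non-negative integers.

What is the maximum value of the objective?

84

Relaxing integrality, the LP optimum is 87.50 at (u,v) = (12.5, 0), which is not an integer point.
(u,v)=(12,0): 1·12+3·0=12≤16, 2·12+5·0=24≤25, objective 84.
(u,v)=(11,0): 1·11+3·0=11≤16, 2·11+5·0=22≤25, objective 77.
The best lattice point is (12,0), giving 84.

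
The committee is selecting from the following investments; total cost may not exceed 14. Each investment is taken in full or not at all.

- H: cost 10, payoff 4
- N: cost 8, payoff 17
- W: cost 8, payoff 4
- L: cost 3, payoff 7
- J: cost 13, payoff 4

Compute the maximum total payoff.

24

Allowing fractional choices, the relaxed optimum would be about 25.5, but investments are indivisible.
N: cost 8 ≤ 14, payoff 17.
N + L: cost 8 + 3 = 11 ≤ 14, payoff 17 + 7 = 24.
Best is N and L with total payoff 24.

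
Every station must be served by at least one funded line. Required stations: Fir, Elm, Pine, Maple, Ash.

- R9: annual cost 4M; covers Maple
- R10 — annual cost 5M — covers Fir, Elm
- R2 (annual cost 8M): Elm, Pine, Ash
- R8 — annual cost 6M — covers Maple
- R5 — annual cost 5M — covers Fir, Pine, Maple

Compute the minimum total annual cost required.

Choose R2 and R5: together they cover Fir, Elm, Pine, Maple, Ash — every station.
Total annual cost: 8 + 5 = 13.
No cover costs less than 13.

13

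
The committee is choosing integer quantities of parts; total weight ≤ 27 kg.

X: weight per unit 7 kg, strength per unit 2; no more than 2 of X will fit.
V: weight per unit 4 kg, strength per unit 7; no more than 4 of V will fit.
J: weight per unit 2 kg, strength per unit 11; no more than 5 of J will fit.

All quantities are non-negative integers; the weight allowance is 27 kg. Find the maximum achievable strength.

4×V and 5×J: weight 26 ≤ 27, strength 4·7 + 5·11 = 83.
3×V and 5×J: weight 22 ≤ 27, strength 3·7 + 5·11 = 76.
Best is 83.

83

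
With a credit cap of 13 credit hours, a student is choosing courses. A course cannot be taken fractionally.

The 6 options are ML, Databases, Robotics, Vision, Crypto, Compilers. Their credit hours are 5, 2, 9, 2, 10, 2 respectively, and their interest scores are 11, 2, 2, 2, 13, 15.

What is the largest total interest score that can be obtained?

30

Take ML, Databases, Vision, and Compilers: credit hours 5 + 2 + 2 + 2 = 11 ≤ 13, interest score 11 + 2 + 2 + 15 = 30.
No other feasible combination does better.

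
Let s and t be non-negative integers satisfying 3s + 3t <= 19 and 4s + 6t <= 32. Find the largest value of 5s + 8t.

42

(s,t)=(2,4): 3·2+3·4=18≤19, 4·2+6·4=32≤32, objective 42.
(s,t)=(0,5): 3·0+3·5=15≤19, 4·0+6·5=30≤32, objective 40.
(s,t)=(3,3): 3·3+3·3=18≤19, 4·3+6·3=30≤32, objective 39.
Maximum is 42 at (s,t)=(2,4).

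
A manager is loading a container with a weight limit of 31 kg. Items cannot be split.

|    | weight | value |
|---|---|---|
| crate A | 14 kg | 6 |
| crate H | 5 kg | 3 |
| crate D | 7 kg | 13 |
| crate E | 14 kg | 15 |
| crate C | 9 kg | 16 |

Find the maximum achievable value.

Take crate D, crate E, and crate C: weight 7 + 14 + 9 = 30 ≤ 31, value 13 + 15 + 16 = 44.
No other feasible combination does better.

44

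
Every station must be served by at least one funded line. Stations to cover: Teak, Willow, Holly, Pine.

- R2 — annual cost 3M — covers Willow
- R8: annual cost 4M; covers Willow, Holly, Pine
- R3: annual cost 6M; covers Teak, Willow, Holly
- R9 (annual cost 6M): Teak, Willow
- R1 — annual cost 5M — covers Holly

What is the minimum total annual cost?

10

This is a weighted set-cover instance.
Choose R8 and R3: together they cover Teak, Willow, Holly, Pine — every station.
Total annual cost: 4 + 6 = 10.
No cover costs less than 10.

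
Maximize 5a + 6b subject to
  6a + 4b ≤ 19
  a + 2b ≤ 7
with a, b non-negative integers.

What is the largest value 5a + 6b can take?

23

(a,b)=(1,3): 6·1+4·3=18≤19, 1·1+2·3=7≤7, objective 23.
(a,b)=(0,3): 6·0+4·3=12≤19, 1·0+2·3=6≤7, objective 18.
(a,b)=(1,2): 6·1+4·2=14≤19, 1·1+2·2=5≤7, objective 17.
The best lattice point is (1,3), giving 23.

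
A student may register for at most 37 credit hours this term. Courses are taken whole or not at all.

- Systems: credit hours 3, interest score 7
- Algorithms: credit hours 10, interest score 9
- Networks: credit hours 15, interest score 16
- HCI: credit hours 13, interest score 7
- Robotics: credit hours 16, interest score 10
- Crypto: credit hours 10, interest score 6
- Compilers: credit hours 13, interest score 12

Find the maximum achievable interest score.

Systems + Networks + Robotics: credit hours 3 + 15 + 16 = 34 ≤ 37, interest score 7 + 16 + 10 = 33.
Systems + Algorithms + Crypto + Compilers: credit hours 3 + 10 + 10 + 13 = 36 ≤ 37, interest score 7 + 9 + 6 + 12 = 34.
Systems + Networks + Compilers: credit hours 3 + 15 + 13 = 31 ≤ 37, interest score 7 + 16 + 12 = 35.
Best is Systems, Networks, and Compilers with total interest score 35.

35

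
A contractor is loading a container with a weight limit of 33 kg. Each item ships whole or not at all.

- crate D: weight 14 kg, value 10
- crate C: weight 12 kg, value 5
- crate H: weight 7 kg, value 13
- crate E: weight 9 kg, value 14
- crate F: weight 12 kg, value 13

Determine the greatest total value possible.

40

This is a 0-1 knapsack instance.
Allowing fractional choices, the relaxed optimum would be about 43.6, but items are indivisible.
crate H + crate E + crate F: weight 7 + 9 + 12 = 28 ≤ 33, value 13 + 14 + 13 = 40.
crate D + crate H + crate E: weight 14 + 7 + 9 = 30 ≤ 33, value 10 + 13 + 14 = 37.
crate D + crate H + crate F: weight 14 + 7 + 12 = 33 ≤ 33, value 10 + 13 + 13 = 36.
Best is crate H, crate E, and crate F with total value 40.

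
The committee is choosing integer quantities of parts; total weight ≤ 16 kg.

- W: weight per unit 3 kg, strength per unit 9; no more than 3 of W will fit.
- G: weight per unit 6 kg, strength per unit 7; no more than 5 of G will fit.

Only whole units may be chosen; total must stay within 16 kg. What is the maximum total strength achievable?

34

3×W and 1×G: weight 15 ≤ 16, strength 3·9 + 1·7 = 34.
3×W: weight 9 ≤ 16, strength 3·9 = 27.
Best is 34.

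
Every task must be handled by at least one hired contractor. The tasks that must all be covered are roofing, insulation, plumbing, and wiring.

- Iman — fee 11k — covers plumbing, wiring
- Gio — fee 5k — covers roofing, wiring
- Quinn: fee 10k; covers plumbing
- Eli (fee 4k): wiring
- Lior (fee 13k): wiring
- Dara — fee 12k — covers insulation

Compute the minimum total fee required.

27

Choose Gio, Quinn, and Dara: together they cover roofing, insulation, plumbing, wiring — every task.
Total fee: 5 + 10 + 12 = 27.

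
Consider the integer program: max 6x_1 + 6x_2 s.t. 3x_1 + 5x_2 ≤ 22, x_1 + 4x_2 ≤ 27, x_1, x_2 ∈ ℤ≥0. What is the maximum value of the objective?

42

(x_1,x_2)=(7,0): 3·7+5·0=21≤22, 1·7+4·0=7≤27, objective 42.
(x_1,x_2)=(6,0): 3·6+5·0=18≤22, 1·6+4·0=6≤27, objective 36.
The best lattice point is (7,0), giving 42.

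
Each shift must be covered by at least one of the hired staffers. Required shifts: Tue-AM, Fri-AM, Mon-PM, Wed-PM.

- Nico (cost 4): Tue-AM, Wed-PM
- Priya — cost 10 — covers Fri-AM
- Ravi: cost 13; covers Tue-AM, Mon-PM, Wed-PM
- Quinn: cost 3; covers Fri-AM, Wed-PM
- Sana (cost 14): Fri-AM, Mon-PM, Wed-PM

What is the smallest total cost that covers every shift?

This is an integer covering problem.
The greedy cost-per-new-shift heuristic would pick Quinn, Nico, and Ravi for 20, but a cheaper cover exists.
Choose Ravi and Quinn: together they cover Tue-AM, Fri-AM, Mon-PM, Wed-PM — every shift.
Total cost: 13 + 3 = 16.
No cover costs less than 16.

16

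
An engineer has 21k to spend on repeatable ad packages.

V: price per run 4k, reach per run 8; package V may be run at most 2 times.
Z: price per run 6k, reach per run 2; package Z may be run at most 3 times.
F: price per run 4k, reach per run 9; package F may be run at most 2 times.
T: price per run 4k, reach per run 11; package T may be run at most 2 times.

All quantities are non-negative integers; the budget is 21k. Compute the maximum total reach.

T has the best ratio (11/4); taking only T gives at most 2×11 = 22 (stopped by the supply cap of 2).
Mixing does better — 1×V, 2×F, and 2×T: price 20 ≤ 21, reach 1·8 + 2·9 + 2·11 = 48.

48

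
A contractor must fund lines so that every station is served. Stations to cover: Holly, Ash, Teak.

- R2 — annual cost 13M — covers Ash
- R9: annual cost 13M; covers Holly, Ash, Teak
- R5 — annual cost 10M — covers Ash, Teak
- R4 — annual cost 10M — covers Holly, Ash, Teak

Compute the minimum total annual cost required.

10

R4 alone covers Holly, Ash, Teak — every station.
Total annual cost: 10.
No cover costs less than 10.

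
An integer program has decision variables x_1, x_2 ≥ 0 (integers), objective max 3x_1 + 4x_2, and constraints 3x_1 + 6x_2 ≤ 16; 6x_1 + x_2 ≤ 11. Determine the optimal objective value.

(x_1,x_2)=(1,2): 3·1+6·2=15≤16, 6·1+1·2=8≤11, objective 11.
(x_1,x_2)=(0,2): 3·0+6·2=12≤16, 6·0+1·2=2≤11, objective 8.
(x_1,x_2)=(1,1): 3·1+6·1=9≤16, 6·1+1·1=7≤11, objective 7.
No feasible integer point exceeds 11.

11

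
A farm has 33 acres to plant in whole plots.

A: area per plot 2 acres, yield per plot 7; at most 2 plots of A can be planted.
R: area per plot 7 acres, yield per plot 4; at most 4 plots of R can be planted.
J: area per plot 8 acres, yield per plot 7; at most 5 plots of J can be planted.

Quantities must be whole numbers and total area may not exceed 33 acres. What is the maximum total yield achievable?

A has the best ratio (7/2); taking only A gives at most 2×7 = 14 (stopped by the supply cap of 2).
Mixing does better — 2×A and 3×J: area 28 ≤ 33, yield 2·7 + 3·7 = 35.

35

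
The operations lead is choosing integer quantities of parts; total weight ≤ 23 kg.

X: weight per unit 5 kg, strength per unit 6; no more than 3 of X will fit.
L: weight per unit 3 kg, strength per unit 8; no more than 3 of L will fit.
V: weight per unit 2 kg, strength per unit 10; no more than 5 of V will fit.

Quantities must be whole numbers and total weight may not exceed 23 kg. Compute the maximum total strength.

74

This is a bounded integer knapsack.
V has the best ratio (10/2); taking only V gives at most 5×10 = 50 (stopped by the supply cap of 5).
Mixing does better — 3×L and 5×V: weight 19 ≤ 23, strength 3·8 + 5·10 = 74.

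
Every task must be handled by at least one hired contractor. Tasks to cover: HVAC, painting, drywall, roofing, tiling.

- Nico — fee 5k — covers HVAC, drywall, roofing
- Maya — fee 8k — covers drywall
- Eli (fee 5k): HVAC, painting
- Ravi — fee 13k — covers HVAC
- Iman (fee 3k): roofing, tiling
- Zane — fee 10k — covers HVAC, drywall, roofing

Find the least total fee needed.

Choose Nico, Eli, and Iman: together they cover HVAC, painting, drywall, roofing, tiling — every task.
Total fee: 5 + 5 + 3 = 13.
No cover costs less than 13.

13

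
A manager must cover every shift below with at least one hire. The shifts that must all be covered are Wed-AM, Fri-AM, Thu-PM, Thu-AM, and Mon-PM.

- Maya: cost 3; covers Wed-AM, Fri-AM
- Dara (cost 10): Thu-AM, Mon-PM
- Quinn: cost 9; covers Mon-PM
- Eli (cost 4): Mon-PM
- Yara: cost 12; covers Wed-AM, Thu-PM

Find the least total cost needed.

25

The greedy cost-per-new-shift heuristic would pick Maya, Eli, Dara, and Yara for 29, but a cheaper cover exists.
Choose Maya, Dara, and Yara: together they cover Wed-AM, Fri-AM, Thu-PM, Thu-AM, Mon-PM — every shift.
Total cost: 3 + 10 + 12 = 25.
No cover costs less than 25.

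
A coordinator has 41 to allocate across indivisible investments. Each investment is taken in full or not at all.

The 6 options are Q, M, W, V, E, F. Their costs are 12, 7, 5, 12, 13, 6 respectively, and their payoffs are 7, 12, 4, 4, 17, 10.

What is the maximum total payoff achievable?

46

This is an integer program with binary decision variables.
Allowing fractional choices, the relaxed optimum would be about 48.8, but investments are indivisible.
Q + M + E + F: cost 12 + 7 + 13 + 6 = 38 ≤ 41, payoff 7 + 12 + 17 + 10 = 46.
M + W + E + F: cost 7 + 5 + 13 + 6 = 31 ≤ 41, payoff 12 + 4 + 17 + 10 = 43.
M + V + E + F: cost 7 + 12 + 13 + 6 = 38 ≤ 41, payoff 12 + 4 + 17 + 10 = 43.
Best is Q, M, E, and F with total payoff 46.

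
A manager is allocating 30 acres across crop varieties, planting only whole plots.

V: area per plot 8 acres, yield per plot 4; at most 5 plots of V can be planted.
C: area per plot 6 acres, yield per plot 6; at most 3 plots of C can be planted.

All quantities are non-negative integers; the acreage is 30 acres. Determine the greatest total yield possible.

22

This is a bounded integer knapsack.
1×V and 3×C: area 26 ≤ 30, yield 1·4 + 3·6 = 22.
2×V and 2×C: area 28 ≤ 30, yield 2·4 + 2·6 = 20.
Best is 22.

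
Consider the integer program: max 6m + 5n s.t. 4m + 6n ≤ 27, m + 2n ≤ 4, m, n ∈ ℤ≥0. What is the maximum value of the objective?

(m,n)=(4,0): 4·4+6·0=16≤27, 1·4+2·0=4≤4, objective 24.
(m,n)=(3,0): 4·3+6·0=12≤27, 1·3+2·0=3≤4, objective 18.
No feasible integer point exceeds 24.

24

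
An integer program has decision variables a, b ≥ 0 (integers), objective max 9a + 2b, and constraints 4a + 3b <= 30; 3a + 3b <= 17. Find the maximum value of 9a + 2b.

45

(a,b)=(5,0): 4·5+3·0=20≤30, 3·5+3·0=15≤17, objective 45.
(a,b)=(4,1): 4·4+3·1=19≤30, 3·4+3·1=15≤17, objective 38.
(a,b)=(4,0): 4·4+3·0=16≤30, 3·4+3·0=12≤17, objective 36.
No feasible integer point exceeds 45.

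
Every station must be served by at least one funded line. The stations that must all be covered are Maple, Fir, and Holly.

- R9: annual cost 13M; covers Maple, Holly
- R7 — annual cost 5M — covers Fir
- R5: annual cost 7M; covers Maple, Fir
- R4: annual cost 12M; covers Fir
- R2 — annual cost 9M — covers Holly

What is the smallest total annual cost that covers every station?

Choose R5 and R2: together they cover Maple, Fir, Holly — every station.
Total annual cost: 7 + 9 = 16.

16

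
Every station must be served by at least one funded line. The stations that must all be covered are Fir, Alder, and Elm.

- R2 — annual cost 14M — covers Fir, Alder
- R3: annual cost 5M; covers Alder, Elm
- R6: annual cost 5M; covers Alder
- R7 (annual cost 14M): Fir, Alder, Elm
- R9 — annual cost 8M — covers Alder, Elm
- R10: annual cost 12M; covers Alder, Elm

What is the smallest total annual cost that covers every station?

R7 alone covers Fir, Alder, Elm — every station.
Total annual cost: 14.

14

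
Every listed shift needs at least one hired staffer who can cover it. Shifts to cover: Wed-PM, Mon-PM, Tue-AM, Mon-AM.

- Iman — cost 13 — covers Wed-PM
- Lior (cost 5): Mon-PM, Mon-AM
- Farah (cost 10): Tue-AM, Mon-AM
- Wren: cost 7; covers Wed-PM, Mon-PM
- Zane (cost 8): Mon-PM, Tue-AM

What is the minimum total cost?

The greedy cost-per-new-shift heuristic would pick Lior, Wren, and Zane for 20, but a cheaper cover exists.
Choose Farah and Wren: together they cover Wed-PM, Mon-PM, Tue-AM, Mon-AM — every shift.
Total cost: 10 + 7 = 17.
No cover costs less than 17.

17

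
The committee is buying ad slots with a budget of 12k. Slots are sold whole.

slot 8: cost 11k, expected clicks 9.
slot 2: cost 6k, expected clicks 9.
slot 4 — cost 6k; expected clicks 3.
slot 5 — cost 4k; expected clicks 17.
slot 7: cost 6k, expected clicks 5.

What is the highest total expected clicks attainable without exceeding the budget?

Treat it as a binary knapsack problem.
slot 4 + slot 5: cost 6 + 4 = 10 ≤ 12, expected clicks 3 + 17 = 20.
slot 2 + slot 5: cost 6 + 4 = 10 ≤ 12, expected clicks 9 + 17 = 26.
slot 5 + slot 7: cost 4 + 6 = 10 ≤ 12, expected clicks 17 + 5 = 22.
Best is slot 2 and slot 5 with total expected clicks 26.

26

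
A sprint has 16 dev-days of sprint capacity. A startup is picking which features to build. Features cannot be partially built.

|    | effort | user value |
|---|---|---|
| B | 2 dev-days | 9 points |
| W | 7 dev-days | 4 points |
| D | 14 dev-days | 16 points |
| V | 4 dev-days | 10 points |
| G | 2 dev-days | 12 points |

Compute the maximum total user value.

This is a 0-1 knapsack instance.
Allowing fractional choices, the relaxed optimum would be about 40.1, but features are indivisible.
B + W + V + G: effort 2 + 7 + 4 + 2 = 15 ≤ 16, user value 9 + 4 + 10 + 12 = 35.
B + V + G: effort 2 + 4 + 2 = 8 ≤ 16, user value 9 + 10 + 12 = 31.
Best is B, W, V, and G with total user value 35.

35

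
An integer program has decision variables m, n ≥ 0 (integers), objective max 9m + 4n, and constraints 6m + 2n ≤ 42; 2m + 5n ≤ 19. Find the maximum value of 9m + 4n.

63

The continuous relaxation peaks at (6.62, 1.15) with value 64.15; rounding to a feasible lattice point costs some objective.
(m,n)=(7,0): 6·7+2·0=42≤42, 2·7+5·0=14≤19, objective 63.
(m,n)=(6,1): 6·6+2·1=38≤42, 2·6+5·1=17≤19, objective 58.
No feasible integer point exceeds 63.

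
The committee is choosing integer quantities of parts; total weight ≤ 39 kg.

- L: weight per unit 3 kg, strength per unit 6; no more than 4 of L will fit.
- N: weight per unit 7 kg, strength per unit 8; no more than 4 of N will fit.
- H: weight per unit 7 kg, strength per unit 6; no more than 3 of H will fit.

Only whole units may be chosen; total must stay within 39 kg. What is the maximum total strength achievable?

Take 3×L and 4×N: weight 37 ≤ 39, strength 3·6 + 4·8 = 50.
No other integer combination yields more.

50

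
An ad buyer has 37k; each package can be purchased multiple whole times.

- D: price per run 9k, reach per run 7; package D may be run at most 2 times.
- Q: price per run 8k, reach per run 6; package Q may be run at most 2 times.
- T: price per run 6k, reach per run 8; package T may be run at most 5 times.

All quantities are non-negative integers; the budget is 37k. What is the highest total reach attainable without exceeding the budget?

1×D and 4×T: price 33 ≤ 37, reach 1·7 + 4·8 = 39.
5×T: price 30 ≤ 37, reach 5·8 = 40.
Best is 40.

40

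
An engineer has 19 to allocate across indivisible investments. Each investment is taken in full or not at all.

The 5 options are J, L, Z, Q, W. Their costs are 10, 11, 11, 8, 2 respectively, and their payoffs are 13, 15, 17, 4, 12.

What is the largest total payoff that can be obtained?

Allowing fractional choices, the relaxed optimum would be about 37.2, but investments are indivisible.
J + W: cost 10 + 2 = 12 ≤ 19, payoff 13 + 12 = 25.
Z + W: cost 11 + 2 = 13 ≤ 19, payoff 17 + 12 = 29.
L + W: cost 11 + 2 = 13 ≤ 19, payoff 15 + 12 = 27.
Best is Z and W with total payoff 29.

29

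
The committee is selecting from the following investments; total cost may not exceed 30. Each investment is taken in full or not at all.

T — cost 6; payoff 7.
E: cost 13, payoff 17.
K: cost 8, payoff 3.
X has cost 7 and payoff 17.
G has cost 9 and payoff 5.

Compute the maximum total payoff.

41

Allowing fractional choices, the relaxed optimum would be about 43.2, but investments are indivisible.
T + E + X: cost 6 + 13 + 7 = 26 ≤ 30, payoff 7 + 17 + 17 = 41.
E + X + G: cost 13 + 7 + 9 = 29 ≤ 30, payoff 17 + 17 + 5 = 39.
E + K + X: cost 13 + 8 + 7 = 28 ≤ 30, payoff 17 + 3 + 17 = 37.
Best is T, E, and X with total payoff 41.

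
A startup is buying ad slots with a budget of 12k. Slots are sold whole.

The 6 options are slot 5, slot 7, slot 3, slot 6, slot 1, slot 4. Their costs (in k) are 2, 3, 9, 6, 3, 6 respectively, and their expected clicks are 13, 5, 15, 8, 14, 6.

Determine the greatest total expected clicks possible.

Allowing fractional choices, the relaxed optimum would be about 38.7, but ad slots are indivisible.
slot 5 + slot 1 + slot 4: cost 2 + 3 + 6 = 11 ≤ 12, expected clicks 13 + 14 + 6 = 33.
slot 5 + slot 6 + slot 1: cost 2 + 6 + 3 = 11 ≤ 12, expected clicks 13 + 8 + 14 = 35.
Best is slot 5, slot 6, and slot 1 with total expected clicks 35.

35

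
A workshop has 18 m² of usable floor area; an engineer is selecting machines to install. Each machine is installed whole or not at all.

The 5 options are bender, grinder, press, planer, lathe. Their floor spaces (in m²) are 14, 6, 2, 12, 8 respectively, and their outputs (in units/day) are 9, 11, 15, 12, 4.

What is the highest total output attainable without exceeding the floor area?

Allowing fractional choices, the relaxed optimum would be about 36.0, but machines are indivisible.
grinder + press + lathe: floor space 6 + 2 + 8 = 16 ≤ 18, output 11 + 15 + 4 = 30.
grinder + press: floor space 6 + 2 = 8 ≤ 18, output 11 + 15 = 26.
press + planer: floor space 2 + 12 = 14 ≤ 18, output 15 + 12 = 27.
Best is grinder, press, and lathe with total output 30.

30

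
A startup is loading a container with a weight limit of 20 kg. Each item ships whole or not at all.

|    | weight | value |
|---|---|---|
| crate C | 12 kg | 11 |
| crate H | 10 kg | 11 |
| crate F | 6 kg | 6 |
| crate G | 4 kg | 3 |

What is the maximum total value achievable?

Allowing fractional choices, the relaxed optimum would be about 20.7, but items are indivisible.
crate H + crate F + crate G: weight 10 + 6 + 4 = 20 ≤ 20, value 11 + 6 + 3 = 20.
crate H + crate F: weight 10 + 6 = 16 ≤ 20, value 11 + 6 = 17.
crate C + crate F: weight 12 + 6 = 18 ≤ 20, value 11 + 6 = 17.
Best is crate H, crate F, and crate G with total value 20.

20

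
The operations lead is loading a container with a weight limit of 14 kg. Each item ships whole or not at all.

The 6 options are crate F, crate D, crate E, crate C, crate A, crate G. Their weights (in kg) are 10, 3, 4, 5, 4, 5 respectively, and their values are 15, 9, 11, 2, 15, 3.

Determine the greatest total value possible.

35

Allowing fractional choices, the relaxed optimum would be about 39.5, but items are indivisible.
crate E + crate A + crate G: weight 4 + 4 + 5 = 13 ≤ 14, value 11 + 15 + 3 = 29.
crate D + crate E + crate A: weight 3 + 4 + 4 = 11 ≤ 14, value 9 + 11 + 15 = 35.
crate F + crate A: weight 10 + 4 = 14 ≤ 14, value 15 + 15 = 30.
Best is crate D, crate E, and crate A with total value 35.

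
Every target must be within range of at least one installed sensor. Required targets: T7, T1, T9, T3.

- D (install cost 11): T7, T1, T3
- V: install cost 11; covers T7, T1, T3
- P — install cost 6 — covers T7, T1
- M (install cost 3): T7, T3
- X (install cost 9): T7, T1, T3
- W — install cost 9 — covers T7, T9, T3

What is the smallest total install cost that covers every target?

15

This is a weighted set-cover instance.
The greedy cost-per-new-target heuristic would pick M, P, and W for 18, but a cheaper cover exists.
Choose P and W: together they cover T7, T1, T9, T3 — every target.
Total install cost: 6 + 9 = 15.
No cover costs less than 15.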